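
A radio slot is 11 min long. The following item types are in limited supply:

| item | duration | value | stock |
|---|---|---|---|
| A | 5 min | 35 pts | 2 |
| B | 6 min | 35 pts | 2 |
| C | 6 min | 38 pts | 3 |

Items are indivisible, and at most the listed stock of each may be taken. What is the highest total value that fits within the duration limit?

73 pts

Top feasible selections:
- 1×A + 1×C: duration 11, value 73
- 2×A: duration 10, value 70
- 1×A + 1×B: duration 11, value 70
Best: 73 pts.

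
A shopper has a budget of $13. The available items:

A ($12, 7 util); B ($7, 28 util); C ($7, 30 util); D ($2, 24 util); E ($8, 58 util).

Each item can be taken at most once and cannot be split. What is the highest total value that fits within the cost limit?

82 util

Check high-value combinations within $13:
- D+E: cost 2+8=10, value 24+58=82
- E: cost 8, value 58
- C+D: cost 7+2=9, value 30+24=54
Best: 82 util.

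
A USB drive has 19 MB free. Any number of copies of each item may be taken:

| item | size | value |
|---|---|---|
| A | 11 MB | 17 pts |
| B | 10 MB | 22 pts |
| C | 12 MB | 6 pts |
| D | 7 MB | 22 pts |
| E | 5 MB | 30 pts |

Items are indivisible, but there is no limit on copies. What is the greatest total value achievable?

90 pts

Best value-per-unit is E at 30/5, and filling with it alone uses size 3×5=15. No mix of the others beats 3×30 = 90.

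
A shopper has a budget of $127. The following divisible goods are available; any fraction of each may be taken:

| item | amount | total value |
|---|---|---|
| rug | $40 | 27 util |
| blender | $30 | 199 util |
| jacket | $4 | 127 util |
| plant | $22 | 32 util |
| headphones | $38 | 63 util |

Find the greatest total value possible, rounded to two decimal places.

443.28

Take in order of value per unit:
- jacket (127/4 per unit): all 4 → value 127, running total 127.00
- blender (199/30 per unit): all 30 → value 199, running total 326.00
- headphones (63/38 per unit): all 38 → value 63, running total 389.00
- plant (32/22 per unit): all 22 → value 32, running total 421.00
- rug (27/40 per unit): 33 of 40 → value 33×27/40 = 22.2750, running total 443.28
Total 443.28.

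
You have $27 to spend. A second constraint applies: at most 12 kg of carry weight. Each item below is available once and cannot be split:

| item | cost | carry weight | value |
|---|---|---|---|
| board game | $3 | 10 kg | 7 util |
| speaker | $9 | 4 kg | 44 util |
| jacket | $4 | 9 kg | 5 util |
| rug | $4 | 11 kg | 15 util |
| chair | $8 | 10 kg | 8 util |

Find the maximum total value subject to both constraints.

Feasible sets respecting both limits:
- speaker: cost 9, carry weight 4, value 44
- rug: cost 4, carry weight 11, value 15
- chair: cost 8, carry weight 10, value 8
- board game: cost 3, carry weight 10, value 7
Best: 44 util.

44 util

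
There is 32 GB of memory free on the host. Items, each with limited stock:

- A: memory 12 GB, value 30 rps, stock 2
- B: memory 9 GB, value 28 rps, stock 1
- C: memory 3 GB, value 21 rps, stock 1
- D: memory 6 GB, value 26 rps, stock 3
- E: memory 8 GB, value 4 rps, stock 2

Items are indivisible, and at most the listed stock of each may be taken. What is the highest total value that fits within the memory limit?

Best selections within memory 32 and stock limits:
- 1×B + 1×C + 3×D: memory 30, value 127
- 1×A + 3×D: memory 30, value 108
- 1×B + 3×D: memory 27, value 106
Best: 127 rps.

127 rps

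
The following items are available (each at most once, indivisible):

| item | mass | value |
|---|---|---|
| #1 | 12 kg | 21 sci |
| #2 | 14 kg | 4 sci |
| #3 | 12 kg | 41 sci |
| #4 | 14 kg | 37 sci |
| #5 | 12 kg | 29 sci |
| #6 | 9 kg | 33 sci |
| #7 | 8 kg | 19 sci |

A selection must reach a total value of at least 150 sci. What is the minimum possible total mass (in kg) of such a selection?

55

Subsets with value ≥ 150, sorted by total mass:
- #3+#4+#5+#6+#7: mass 55, value 159
- #1+#3+#4+#6+#7: mass 55, value 151
- #1+#3+#4+#5+#6: mass 59, value 161
- #1+#3+#4+#5+#6+#7: mass 67, value 180
Minimum mass: 55 kg.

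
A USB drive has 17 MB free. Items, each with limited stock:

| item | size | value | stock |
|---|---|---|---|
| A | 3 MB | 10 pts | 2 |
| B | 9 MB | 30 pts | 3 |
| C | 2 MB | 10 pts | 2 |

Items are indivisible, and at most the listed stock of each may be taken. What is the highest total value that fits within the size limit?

Top feasible selections:
- 1×A + 1×B + 2×C: size 16, value 60
- 2×A + 1×B + 1×C: size 17, value 60
- 1×B + 2×C: size 13, value 50
- 1×A + 1×B + 1×C: size 14, value 50
Best: 60 pts.

60 pts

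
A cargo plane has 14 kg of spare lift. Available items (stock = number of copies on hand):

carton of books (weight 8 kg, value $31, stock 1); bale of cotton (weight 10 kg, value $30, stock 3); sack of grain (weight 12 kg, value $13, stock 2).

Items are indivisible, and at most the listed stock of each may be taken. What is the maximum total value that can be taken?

$31

Top feasible selections:
- 1×carton of books: weight 8, value 31
- 1×bale of cotton: weight 10, value 30
Best: $31.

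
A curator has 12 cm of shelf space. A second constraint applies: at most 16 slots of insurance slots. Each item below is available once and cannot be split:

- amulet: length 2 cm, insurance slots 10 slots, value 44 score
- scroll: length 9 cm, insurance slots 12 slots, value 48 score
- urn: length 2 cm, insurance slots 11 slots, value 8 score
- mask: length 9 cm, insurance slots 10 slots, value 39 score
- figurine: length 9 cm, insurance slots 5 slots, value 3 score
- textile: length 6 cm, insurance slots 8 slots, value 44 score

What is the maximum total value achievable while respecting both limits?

Feasible sets respecting both limits:
- scroll: length 9, insurance slots 12, value 48
- amulet+figurine: length 11, insurance slots 15, value 47
- amulet: length 2, insurance slots 10, value 44
Best: 48 score.

48 score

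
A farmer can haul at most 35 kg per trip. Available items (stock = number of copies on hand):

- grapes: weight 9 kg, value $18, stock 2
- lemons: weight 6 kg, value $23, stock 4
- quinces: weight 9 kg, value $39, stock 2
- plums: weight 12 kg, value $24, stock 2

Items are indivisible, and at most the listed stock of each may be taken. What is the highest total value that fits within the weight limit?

Best selections within weight 35 and stock limits:
- 4×lemons + 1×quinces: weight 33, value 131
- 2×lemons + 2×quinces: weight 30, value 124
- 1×grapes + 1×lemons + 2×quinces: weight 33, value 119
- 1×grapes + 4×lemons: weight 33, value 110
Best: $131.

$131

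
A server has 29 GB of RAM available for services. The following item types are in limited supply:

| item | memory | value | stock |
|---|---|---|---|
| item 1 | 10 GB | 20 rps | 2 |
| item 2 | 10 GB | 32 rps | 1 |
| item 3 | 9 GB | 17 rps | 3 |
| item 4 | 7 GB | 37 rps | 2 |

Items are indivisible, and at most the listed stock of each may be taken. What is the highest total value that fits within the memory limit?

Best selections within memory 29 and stock limits:
- 1×item 2 + 2×item 4: memory 24, value 106
- 1×item 1 + 2×item 4: memory 24, value 94
- 1×item 3 + 2×item 4: memory 23, value 91
Best: 106 rps.

106 rps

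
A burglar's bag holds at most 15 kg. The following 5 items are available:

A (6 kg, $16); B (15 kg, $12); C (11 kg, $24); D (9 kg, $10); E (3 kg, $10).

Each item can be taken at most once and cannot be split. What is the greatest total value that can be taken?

Check high-value combinations within 15 kg:
- C+E: weight 11+3=14, value 24+10=34
- A+E: weight 6+3=9, value 16+10=26
- A+D: weight 6+9=15, value 16+10=26
Best: $34.

$34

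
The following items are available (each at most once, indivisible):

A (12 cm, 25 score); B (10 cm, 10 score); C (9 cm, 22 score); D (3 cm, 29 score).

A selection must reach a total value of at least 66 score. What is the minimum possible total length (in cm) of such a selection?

24

Subsets with value ≥ 66, sorted by total length:
- A+C+D: length 24, value 76
- A+B+C+D: length 34, value 86
Minimum length: 24 cm.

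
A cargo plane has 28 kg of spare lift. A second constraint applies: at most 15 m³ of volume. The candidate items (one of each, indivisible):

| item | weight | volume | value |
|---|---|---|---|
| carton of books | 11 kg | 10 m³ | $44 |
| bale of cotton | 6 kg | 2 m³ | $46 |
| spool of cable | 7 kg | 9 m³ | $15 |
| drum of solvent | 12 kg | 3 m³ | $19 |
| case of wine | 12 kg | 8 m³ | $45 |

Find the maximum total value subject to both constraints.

$91

Feasible sets respecting both limits:
- bale of cotton+case of wine: weight 18, volume 10, value 91
- carton of books+bale of cotton: weight 17, volume 12, value 90
- bale of cotton+spool of cable+drum of solvent: weight 25, volume 14, value 80
Best: $91.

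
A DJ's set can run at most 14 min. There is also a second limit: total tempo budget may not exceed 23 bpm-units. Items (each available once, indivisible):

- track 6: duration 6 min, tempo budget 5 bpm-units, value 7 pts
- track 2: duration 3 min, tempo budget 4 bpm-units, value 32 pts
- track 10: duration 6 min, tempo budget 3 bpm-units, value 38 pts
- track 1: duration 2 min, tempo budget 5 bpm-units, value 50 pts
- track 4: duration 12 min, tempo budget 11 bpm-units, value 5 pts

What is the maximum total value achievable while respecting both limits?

120 pts

Feasible sets respecting both limits:
- track 2+track 10+track 1: duration 11, tempo budget 12, value 120
- track 6+track 10+track 1: duration 14, tempo budget 13, value 95
- track 6+track 2+track 1: duration 11, tempo budget 14, value 89
Best: 120 pts.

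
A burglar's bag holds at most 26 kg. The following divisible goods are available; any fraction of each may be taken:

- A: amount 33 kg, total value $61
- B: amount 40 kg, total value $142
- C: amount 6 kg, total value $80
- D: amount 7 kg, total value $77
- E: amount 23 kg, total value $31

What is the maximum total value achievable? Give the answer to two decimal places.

Take in order of value per unit:
- C (80/6 per unit): all 6 → value 80, running total 80.00
- D (77/7 per unit): all 7 → value 77, running total 157.00
- B (142/40 per unit): 13 of 40 → value 13×142/40 = 46.1500, running total 203.15
Total 203.15.

203.15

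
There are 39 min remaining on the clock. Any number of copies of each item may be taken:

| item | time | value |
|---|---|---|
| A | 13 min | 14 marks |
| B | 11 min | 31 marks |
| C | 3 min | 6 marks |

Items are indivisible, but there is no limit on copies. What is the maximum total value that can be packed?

Best value-per-unit is B at 31/11; filling with it alone gives 3×31 = 93.
Optimal mix: 3×B + 2×C → time 39, value 105.

105 marks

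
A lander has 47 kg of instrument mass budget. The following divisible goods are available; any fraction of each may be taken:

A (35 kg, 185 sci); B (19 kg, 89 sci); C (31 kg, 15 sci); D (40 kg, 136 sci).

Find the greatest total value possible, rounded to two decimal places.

Take in order of value per unit:
- A (185/35 per unit): all 35 → value 185, running total 185.00
- B (89/19 per unit): 12 of 19 → value 12×89/19 = 56.2105, running total 241.21
Total 241.21.

241.21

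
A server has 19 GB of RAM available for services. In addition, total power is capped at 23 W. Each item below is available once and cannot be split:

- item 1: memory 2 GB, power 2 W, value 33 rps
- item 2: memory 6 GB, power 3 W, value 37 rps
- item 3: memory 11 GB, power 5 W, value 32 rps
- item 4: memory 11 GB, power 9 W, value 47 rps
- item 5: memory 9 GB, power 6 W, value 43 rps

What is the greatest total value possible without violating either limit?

Feasible sets respecting both limits:
- item 1+item 2+item 4: memory 19, power 14, value 117
- item 1+item 2+item 5: memory 17, power 11, value 113
- item 1+item 2+item 3: memory 19, power 10, value 102
Best: 117 rps.

117 rps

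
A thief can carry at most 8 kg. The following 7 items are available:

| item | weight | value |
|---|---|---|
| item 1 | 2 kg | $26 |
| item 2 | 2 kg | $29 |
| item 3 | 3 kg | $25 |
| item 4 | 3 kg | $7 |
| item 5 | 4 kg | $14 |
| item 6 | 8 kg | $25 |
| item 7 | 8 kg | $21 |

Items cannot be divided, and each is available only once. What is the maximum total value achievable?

$80

This is a 0/1 knapsack; check combinations near the capacity.
- item 1+item 2+item 3: weight 2+2+3=7, value 26+29+25=80
- item 1+item 2+item 5: weight 2+2+4=8, value 26+29+14=69
- item 1+item 2+item 4: weight 2+2+3=7, value 26+29+7=62
Best: $80.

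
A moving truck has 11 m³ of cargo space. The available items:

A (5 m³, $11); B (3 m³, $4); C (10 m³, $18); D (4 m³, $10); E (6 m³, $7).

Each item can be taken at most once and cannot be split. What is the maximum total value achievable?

This is a 0/1 knapsack; check combinations near the capacity.
- A+D: volume 5+4=9, value 11+10=21
- C: volume 10, value 18
- A+E: volume 5+6=11, value 11+7=18
Best: $21.

$21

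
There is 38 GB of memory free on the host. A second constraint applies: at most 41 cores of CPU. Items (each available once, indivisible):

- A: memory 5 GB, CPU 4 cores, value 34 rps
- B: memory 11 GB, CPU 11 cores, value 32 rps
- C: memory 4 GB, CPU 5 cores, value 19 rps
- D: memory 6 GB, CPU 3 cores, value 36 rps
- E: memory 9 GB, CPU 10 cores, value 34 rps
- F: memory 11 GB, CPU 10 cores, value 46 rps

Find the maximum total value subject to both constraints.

169 rps

Feasible sets respecting both limits:
- A+C+D+E+F: memory 35, CPU 32, value 169
- A+B+C+D+F: memory 37, CPU 33, value 167
- A+B+C+D+E: memory 35, CPU 33, value 155
Best: 169 rps.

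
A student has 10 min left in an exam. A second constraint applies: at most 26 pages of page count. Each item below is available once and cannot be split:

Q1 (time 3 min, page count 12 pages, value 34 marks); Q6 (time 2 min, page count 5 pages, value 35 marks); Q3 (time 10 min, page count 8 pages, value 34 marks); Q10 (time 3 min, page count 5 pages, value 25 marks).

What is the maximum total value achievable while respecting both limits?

94 marks

Feasible sets respecting both limits:
- Q1+Q6+Q10: time 8, page count 22, value 94
- Q1+Q6: time 5, page count 17, value 69
- Q6+Q10: time 5, page count 10, value 60
Best: 94 marks.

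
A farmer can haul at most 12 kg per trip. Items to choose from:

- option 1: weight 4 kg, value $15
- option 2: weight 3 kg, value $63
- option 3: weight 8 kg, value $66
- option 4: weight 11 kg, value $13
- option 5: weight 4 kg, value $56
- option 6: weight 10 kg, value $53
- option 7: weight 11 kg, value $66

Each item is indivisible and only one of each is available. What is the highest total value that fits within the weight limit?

Check high-value combinations within 12 kg:
- option 1+option 2+option 5: weight 4+3+4=11, value 15+63+56=134
- option 2+option 3: weight 3+8=11, value 63+66=129
- option 3+option 5: weight 8+4=12, value 66+56=122
Best: $134.

$134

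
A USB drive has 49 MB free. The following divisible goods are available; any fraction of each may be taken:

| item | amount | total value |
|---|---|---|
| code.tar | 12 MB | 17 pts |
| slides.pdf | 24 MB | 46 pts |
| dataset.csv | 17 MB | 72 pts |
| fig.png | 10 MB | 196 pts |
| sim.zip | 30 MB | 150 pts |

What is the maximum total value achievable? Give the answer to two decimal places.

Take in order of value per unit:
- fig.png (196/10 per unit): all 10 → value 196, running total 196.00
- sim.zip (150/30 per unit): all 30 → value 150, running total 346.00
- dataset.csv (72/17 per unit): 9 of 17 → value 9×72/17 = 38.1176, running total 384.12
Total 384.12.

384.12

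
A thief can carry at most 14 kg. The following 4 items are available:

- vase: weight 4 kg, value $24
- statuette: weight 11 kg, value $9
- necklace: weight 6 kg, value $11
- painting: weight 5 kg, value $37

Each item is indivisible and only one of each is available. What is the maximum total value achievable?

$61

Check high-value combinations within 14 kg:
- vase+painting: weight 4+5=9, value 24+37=61
- necklace+painting: weight 6+5=11, value 11+37=48
- painting: weight 5, value 37
- vase+necklace: weight 4+6=10, value 24+11=35
- vase: weight 4, value 24
Best: $61.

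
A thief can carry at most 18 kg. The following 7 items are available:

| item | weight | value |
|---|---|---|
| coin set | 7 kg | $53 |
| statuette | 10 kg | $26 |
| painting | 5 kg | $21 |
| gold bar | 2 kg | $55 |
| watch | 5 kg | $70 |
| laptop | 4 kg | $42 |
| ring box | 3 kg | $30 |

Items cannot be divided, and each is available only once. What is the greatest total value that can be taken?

$220

Check high-value combinations within 18 kg:
- coin set+gold bar+watch+laptop: weight 7+2+5+4=18, value 53+55+70+42=220
- coin set+gold bar+watch+ring box: weight 7+2+5+3=17, value 53+55+70+30=208
- gold bar+watch+laptop+ring box: weight 2+5+4+3=14, value 55+70+42+30=197
- painting+gold bar+watch+laptop: weight 5+2+5+4=16, value 21+55+70+42=188
- coin set+gold bar+laptop+ring box: weight 7+2+4+3=16, value 53+55+42+30=180
Best: $220.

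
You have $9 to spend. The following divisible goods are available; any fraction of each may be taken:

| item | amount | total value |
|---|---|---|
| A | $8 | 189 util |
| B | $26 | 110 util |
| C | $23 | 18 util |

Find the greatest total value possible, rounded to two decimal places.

Take in order of value per unit:
- A (189/8 per unit): all 8 → value 189, running total 189.00
- B (110/26 per unit): 1 of 26 → value 1×110/26 = 4.2308, running total 193.23
Total 193.23.

193.23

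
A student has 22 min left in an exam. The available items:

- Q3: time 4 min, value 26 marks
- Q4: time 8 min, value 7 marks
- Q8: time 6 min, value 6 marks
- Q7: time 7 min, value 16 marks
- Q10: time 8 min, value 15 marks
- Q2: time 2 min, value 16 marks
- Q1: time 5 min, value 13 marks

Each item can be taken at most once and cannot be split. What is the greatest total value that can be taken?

73 marks

This is a 0/1 knapsack; check combinations near the capacity.
- Q3+Q7+Q10+Q2: time 4+7+8+2=21, value 26+16+15+16=73
- Q3+Q7+Q2+Q1: time 4+7+2+5=18, value 26+16+16+13=71
- Q3+Q10+Q2+Q1: time 4+8+2+5=19, value 26+15+16+13=70
- Q3+Q4+Q7+Q2: time 4+8+7+2=21, value 26+7+16+16=65
Best: 73 marks.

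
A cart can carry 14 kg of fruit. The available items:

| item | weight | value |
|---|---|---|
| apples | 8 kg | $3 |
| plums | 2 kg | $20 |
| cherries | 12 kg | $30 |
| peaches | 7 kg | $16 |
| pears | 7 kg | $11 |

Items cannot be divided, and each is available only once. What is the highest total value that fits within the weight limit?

Check high-value combinations within 14 kg:
- plums+cherries: weight 2+12=14, value 20+30=50
- plums+peaches: weight 2+7=9, value 20+16=36
- plums+pears: weight 2+7=9, value 20+11=31
- cherries: weight 12, value 30
- peaches+pears: weight 7+7=14, value 16+11=27
Best: $50.

$50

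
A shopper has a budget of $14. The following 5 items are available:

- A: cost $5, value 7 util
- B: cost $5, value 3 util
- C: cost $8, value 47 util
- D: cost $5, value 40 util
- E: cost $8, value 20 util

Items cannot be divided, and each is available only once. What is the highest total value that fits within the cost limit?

87 util

Check high-value combinations within $14:
- C+D: cost 8+5=13, value 47+40=87
- D+E: cost 5+8=13, value 40+20=60
- A+C: cost 5+8=13, value 7+47=54
- B+C: cost 5+8=13, value 3+47=50
Best: 87 util.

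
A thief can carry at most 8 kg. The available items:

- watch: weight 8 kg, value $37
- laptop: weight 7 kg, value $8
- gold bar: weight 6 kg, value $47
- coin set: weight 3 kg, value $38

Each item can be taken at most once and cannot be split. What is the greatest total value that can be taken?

$47

This is a 0/1 knapsack; check combinations near the capacity.
- gold bar: weight 6, value 47
- coin set: weight 3, value 38
- watch: weight 8, value 37
- laptop: weight 7, value 8
Best: $47.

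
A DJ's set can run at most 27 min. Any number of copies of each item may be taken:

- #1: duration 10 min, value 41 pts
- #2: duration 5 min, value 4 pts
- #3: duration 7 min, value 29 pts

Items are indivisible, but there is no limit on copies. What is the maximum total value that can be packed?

111 pts

Best value-per-unit is #3 at 29/7; filling with it alone gives 3×29 = 87.
Optimal mix: 2×#1 + 1×#3 → duration 27, value 111.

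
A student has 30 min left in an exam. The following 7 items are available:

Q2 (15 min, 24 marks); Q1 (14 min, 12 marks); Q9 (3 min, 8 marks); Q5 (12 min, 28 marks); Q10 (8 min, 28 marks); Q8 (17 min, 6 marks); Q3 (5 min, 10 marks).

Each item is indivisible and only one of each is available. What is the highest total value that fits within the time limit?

This is a 0/1 knapsack; check combinations near the capacity.
- Q9+Q5+Q10+Q3: time 3+12+8+5=28, value 8+28+28+10=74
- Q5+Q10+Q3: time 12+8+5=25, value 28+28+10=66
- Q9+Q5+Q10: time 3+12+8=23, value 8+28+28=64
- Q2+Q10+Q3: time 15+8+5=28, value 24+28+10=62
Best: 74 marks.

74 marks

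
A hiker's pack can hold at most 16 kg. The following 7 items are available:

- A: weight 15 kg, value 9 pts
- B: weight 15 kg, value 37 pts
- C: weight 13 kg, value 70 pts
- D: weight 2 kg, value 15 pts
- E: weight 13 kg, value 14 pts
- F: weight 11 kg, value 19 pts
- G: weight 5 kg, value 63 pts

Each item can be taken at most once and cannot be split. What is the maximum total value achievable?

Check high-value combinations within 16 kg:
- C+D: weight 13+2=15, value 70+15=85
- F+G: weight 11+5=16, value 19+63=82
- D+G: weight 2+5=7, value 15+63=78
Best: 85 pts.

85 pts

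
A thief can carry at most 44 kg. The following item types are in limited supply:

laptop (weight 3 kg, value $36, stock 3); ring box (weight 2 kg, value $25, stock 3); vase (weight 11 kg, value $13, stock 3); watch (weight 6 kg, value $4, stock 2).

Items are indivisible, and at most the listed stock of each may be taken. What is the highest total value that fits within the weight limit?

$213

Top feasible selections:
- 3×laptop + 3×ring box + 2×vase + 1×watch: weight 43, value 213
- 3×laptop + 3×ring box + 2×vase: weight 37, value 209
Best: $213.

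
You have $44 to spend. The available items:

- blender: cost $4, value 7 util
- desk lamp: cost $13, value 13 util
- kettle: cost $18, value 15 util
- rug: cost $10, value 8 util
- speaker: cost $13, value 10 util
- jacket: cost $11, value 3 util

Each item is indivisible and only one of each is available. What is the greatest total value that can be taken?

Check high-value combinations within $44:
- blender+desk lamp+rug+speaker: cost 4+13+10+13=40, value 7+13+8+10=38
- desk lamp+kettle+speaker: cost 13+18+13=44, value 13+15+10=38
- desk lamp+kettle+rug: cost 13+18+10=41, value 13+15+8=36
- blender+desk lamp+kettle: cost 4+13+18=35, value 7+13+15=35
- kettle+rug+speaker: cost 18+10+13=41, value 15+8+10=33
Best: 38 util.

38 util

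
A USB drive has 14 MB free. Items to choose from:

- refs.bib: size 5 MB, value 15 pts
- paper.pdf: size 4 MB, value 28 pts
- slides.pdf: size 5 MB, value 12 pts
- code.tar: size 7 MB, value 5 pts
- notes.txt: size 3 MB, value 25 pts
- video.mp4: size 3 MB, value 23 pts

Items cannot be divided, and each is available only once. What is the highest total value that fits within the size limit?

76 pts

This is a 0/1 knapsack; check combinations near the capacity.
- paper.pdf+notes.txt+video.mp4: size 4+3+3=10, value 28+25+23=76
- refs.bib+paper.pdf+notes.txt: size 5+4+3=12, value 15+28+25=68
- refs.bib+paper.pdf+video.mp4: size 5+4+3=12, value 15+28+23=66
- paper.pdf+slides.pdf+notes.txt: size 4+5+3=12, value 28+12+25=65
Best: 76 pts.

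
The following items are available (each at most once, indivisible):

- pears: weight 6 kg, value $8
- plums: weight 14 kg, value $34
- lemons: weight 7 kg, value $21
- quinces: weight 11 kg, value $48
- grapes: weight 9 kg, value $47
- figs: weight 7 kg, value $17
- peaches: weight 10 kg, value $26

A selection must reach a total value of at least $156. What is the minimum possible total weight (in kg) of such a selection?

44

Subsets with value ≥ 156, sorted by total weight:
- lemons+quinces+grapes+figs+peaches: weight 44, value 159
- pears+plums+lemons+quinces+grapes: weight 47, value 158
Minimum weight: 44 kg.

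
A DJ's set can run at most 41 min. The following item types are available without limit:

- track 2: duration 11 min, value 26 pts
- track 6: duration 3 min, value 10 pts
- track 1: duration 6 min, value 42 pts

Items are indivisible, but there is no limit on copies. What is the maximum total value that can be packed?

Best value-per-unit is track 1 at 42/6; filling with it alone gives 6×42 = 252.
Optimal mix: 1×track 6 + 6×track 1 → duration 39, value 262.

262 pts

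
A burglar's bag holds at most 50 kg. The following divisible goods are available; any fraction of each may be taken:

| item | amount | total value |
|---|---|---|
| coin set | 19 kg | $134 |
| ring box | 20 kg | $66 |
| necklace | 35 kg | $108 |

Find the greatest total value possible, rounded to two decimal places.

Take in order of value per unit:
- coin set (134/19 per unit): all 19 → value 134, running total 134.00
- ring box (66/20 per unit): all 20 → value 66, running total 200.00
- necklace (108/35 per unit): 11 of 35 → value 11×108/35 = 33.9429, running total 233.94
Total 233.94.

233.94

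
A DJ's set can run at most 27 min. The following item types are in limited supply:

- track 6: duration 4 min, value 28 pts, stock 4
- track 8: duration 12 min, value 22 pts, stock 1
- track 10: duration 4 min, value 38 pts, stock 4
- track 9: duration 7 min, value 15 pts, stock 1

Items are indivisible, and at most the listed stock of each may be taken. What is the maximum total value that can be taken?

Best selections within duration 27 and stock limits:
- 2×track 6 + 4×track 10: duration 24, value 208
- 3×track 6 + 3×track 10: duration 24, value 198
- 1×track 6 + 4×track 10 + 1×track 9: duration 27, value 195
- 4×track 6 + 2×track 10: duration 24, value 188
Best: 208 pts.

208 pts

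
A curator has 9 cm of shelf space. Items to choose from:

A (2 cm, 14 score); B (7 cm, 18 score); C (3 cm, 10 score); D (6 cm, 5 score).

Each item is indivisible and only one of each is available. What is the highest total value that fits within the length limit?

32 score

Check high-value combinations within 9 cm:
- A+B: length 2+7=9, value 14+18=32
- A+C: length 2+3=5, value 14+10=24
- A+D: length 2+6=8, value 14+5=19
Best: 32 score.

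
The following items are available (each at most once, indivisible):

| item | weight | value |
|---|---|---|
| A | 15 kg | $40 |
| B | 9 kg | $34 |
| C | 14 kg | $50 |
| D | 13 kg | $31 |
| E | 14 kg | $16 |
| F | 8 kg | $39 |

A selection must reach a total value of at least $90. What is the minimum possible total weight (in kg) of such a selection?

29

Subsets with value ≥ 90, sorted by total weight:
- A+C: weight 29, value 90
- B+D+F: weight 30, value 104
- B+C+F: weight 31, value 123
- A+B+F: weight 32, value 113
Minimum weight: 29 kg.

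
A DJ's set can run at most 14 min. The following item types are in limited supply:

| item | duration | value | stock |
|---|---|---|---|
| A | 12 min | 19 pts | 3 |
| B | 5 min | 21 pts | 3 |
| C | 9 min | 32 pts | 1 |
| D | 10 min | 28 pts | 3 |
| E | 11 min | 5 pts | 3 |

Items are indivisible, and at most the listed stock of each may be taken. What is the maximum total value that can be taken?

53 pts

Top feasible selections:
- 1×B + 1×C: duration 14, value 53
- 2×B: duration 10, value 42
- 1×C: duration 9, value 32
- 1×D: duration 10, value 28
Best: 53 pts.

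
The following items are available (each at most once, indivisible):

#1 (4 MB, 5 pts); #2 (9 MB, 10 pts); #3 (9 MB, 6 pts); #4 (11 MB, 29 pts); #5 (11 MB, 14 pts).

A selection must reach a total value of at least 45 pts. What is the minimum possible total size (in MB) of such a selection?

Subsets with value ≥ 45, sorted by total size:
- #1+#4+#5: size 26, value 48
- #2+#3+#4: size 29, value 45
- #2+#4+#5: size 31, value 53
Minimum size: 26 MB.

26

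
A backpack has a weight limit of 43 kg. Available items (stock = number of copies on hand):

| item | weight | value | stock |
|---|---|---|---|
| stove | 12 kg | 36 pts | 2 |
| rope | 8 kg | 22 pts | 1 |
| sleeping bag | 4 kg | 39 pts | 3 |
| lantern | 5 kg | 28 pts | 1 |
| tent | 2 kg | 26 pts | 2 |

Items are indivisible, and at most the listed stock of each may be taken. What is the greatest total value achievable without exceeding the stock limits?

Best selections within weight 43 and stock limits:
- 1×stove + 1×rope + 3×sleeping bag + 1×lantern + 2×tent: weight 41, value 255
- 2×stove + 3×sleeping bag + 1×lantern + 1×tent: weight 43, value 243
Best: 255 pts.

255 pts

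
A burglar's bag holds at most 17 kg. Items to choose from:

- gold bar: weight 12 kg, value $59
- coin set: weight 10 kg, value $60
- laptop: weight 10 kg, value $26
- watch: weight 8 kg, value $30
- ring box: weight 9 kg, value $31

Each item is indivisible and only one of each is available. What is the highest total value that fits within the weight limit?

$61

Check high-value combinations within 17 kg:
- watch+ring box: weight 8+9=17, value 30+31=61
- coin set: weight 10, value 60
- gold bar: weight 12, value 59
- ring box: weight 9, value 31
Best: $61.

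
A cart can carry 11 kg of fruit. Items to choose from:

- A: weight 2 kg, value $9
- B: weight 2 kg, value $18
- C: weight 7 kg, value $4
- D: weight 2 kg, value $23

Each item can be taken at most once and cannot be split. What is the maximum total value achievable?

$50

Check high-value combinations within 11 kg:
- A+B+D: weight 2+2+2=6, value 9+18+23=50
- B+C+D: weight 2+7+2=11, value 18+4+23=45
- B+D: weight 2+2=4, value 18+23=41
Best: $50.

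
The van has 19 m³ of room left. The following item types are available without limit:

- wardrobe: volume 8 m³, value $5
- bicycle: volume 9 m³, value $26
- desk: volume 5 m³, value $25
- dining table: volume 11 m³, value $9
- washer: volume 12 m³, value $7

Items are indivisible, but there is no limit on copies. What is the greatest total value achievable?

Best value-per-unit is desk at 25/5; filling with it alone gives 3×25 = 75.
Optimal mix: 1×bicycle + 2×desk → volume 19, value 76.

$76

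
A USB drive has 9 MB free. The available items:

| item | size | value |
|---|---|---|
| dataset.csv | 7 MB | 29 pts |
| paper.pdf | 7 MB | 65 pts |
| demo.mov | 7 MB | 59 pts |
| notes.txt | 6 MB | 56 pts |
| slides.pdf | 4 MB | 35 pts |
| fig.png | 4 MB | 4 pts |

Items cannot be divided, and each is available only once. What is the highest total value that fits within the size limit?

Check high-value combinations within 9 MB:
- paper.pdf: size 7, value 65
- demo.mov: size 7, value 59
- notes.txt: size 6, value 56
- slides.pdf+fig.png: size 4+4=8, value 35+4=39
Best: 65 pts.

65 pts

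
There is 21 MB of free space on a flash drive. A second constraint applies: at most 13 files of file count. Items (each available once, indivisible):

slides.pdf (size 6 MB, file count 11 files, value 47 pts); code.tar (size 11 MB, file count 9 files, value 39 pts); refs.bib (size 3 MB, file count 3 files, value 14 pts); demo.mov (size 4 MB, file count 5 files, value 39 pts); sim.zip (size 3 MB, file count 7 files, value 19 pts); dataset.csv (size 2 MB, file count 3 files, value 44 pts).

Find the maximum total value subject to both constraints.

Feasible sets respecting both limits:
- refs.bib+demo.mov+dataset.csv: size 9, file count 11, value 97
- code.tar+dataset.csv: size 13, file count 12, value 83
- demo.mov+dataset.csv: size 6, file count 8, value 83
Best: 97 pts.

97 pts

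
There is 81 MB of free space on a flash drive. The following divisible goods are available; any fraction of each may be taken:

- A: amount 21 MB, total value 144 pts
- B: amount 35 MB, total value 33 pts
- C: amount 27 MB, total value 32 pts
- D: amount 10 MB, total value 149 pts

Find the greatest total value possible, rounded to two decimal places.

Take in order of value per unit:
- D (149/10 per unit): all 10 → value 149, running total 149.00
- A (144/21 per unit): all 21 → value 144, running total 293.00
- C (32/27 per unit): all 27 → value 32, running total 325.00
- B (33/35 per unit): 23 of 35 → value 23×33/35 = 21.6857, running total 346.69
Total 346.69.

346.69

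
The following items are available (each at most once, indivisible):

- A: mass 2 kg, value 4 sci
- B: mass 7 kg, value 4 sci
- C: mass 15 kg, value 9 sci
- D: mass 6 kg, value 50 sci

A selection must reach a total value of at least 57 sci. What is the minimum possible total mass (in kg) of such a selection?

Subsets with value ≥ 57, sorted by total mass:
- A+B+D: mass 15, value 58
- C+D: mass 21, value 59
- A+C+D: mass 23, value 63
- B+C+D: mass 28, value 63
Minimum mass: 15 kg.

15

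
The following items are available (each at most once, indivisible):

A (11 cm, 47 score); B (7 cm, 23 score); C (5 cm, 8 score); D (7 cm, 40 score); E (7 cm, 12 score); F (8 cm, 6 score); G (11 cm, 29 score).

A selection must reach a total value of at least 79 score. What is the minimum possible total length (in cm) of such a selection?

18

Subsets with value ≥ 79, sorted by total length:
- A+D: length 18, value 87
- A+C+D: length 23, value 95
- A+B+D: length 25, value 110
- A+D+E: length 25, value 99
Minimum length: 18 cm.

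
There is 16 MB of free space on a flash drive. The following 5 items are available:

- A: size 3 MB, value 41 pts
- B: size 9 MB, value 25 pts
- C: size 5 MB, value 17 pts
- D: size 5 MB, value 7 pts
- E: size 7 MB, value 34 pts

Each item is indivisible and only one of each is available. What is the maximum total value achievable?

Check high-value combinations within 16 MB:
- A+C+E: size 3+5+7=15, value 41+17+34=92
- A+D+E: size 3+5+7=15, value 41+7+34=82
- A+E: size 3+7=10, value 41+34=75
- A+B: size 3+9=12, value 41+25=66
Best: 92 pts.

92 pts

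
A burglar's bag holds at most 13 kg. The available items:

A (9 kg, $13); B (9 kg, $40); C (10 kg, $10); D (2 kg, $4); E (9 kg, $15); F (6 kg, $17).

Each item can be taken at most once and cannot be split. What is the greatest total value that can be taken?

$44

Check high-value combinations within 13 kg:
- B+D: weight 9+2=11, value 40+4=44
- B: weight 9, value 40
- D+F: weight 2+6=8, value 4+17=21
- D+E: weight 2+9=11, value 4+15=19
Best: $44.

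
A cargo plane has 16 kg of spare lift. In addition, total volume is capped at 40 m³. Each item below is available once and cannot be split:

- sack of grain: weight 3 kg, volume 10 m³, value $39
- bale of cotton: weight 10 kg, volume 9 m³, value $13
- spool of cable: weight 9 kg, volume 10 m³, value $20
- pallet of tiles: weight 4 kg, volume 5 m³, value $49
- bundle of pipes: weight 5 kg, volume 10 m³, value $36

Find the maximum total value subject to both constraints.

Feasible sets respecting both limits:
- sack of grain+pallet of tiles+bundle of pipes: weight 12, volume 25, value 124
- sack of grain+spool of cable+pallet of tiles: weight 16, volume 25, value 108
- sack of grain+pallet of tiles: weight 7, volume 15, value 88
- pallet of tiles+bundle of pipes: weight 9, volume 15, value 85
Best: $124.

$124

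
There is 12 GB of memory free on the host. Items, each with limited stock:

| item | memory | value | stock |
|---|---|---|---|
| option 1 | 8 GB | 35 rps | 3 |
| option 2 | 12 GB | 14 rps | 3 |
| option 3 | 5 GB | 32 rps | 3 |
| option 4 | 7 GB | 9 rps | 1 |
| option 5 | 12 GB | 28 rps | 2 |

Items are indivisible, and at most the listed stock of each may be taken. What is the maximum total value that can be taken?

64 rps

Best selections within memory 12 and stock limits:
- 2×option 3: memory 10, value 64
- 1×option 3 + 1×option 4: memory 12, value 41
- 1×option 1: memory 8, value 35
Best: 64 rps.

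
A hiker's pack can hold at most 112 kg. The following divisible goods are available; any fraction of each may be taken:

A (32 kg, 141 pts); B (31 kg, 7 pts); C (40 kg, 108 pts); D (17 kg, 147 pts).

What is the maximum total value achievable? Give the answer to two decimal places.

401.19

Take in order of value per unit:
- D (147/17 per unit): all 17 → value 147, running total 147.00
- A (141/32 per unit): all 32 → value 141, running total 288.00
- C (108/40 per unit): all 40 → value 108, running total 396.00
- B (7/31 per unit): 23 of 31 → value 23×7/31 = 5.1935, running total 401.19
Total 401.19.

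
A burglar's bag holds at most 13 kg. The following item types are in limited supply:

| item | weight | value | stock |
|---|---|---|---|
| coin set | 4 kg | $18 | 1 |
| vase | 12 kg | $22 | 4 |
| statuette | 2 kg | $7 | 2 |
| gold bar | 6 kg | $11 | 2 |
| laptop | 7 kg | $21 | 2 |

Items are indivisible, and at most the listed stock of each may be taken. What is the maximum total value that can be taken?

$46

Top feasible selections:
- 1×coin set + 1×statuette + 1×laptop: weight 13, value 46
- 1×coin set + 1×laptop: weight 11, value 39
- 1×coin set + 1×statuette + 1×gold bar: weight 12, value 36
Best: $46.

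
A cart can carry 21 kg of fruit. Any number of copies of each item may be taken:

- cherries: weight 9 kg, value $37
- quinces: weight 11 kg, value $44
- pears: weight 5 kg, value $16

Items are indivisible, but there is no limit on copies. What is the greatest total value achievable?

Best value-per-unit is cherries at 37/9; filling with it alone gives 2×37 = 74.
Optimal mix: 1×cherries + 1×quinces → weight 20, value 81.

$81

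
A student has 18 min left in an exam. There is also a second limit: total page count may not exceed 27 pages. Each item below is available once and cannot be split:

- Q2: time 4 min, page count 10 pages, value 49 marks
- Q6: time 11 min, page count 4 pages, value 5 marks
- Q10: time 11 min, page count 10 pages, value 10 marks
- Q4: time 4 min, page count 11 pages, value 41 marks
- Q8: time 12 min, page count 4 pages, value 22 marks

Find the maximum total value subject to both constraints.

90 marks

Feasible sets respecting both limits:
- Q2+Q4: time 8, page count 21, value 90
- Q2+Q8: time 16, page count 14, value 71
- Q4+Q8: time 16, page count 15, value 63
Best: 90 marks.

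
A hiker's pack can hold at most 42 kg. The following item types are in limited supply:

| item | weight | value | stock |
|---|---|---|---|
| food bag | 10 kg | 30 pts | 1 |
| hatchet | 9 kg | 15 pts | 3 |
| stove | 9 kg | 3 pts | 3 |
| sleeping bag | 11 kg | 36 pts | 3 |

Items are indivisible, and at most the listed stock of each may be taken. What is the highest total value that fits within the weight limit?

123 pts

Top feasible selections:
- 1×hatchet + 3×sleeping bag: weight 42, value 123
- 1×food bag + 1×hatchet + 2×sleeping bag: weight 41, value 117
- 1×stove + 3×sleeping bag: weight 42, value 111
- 3×sleeping bag: weight 33, value 108
Best: 123 pts.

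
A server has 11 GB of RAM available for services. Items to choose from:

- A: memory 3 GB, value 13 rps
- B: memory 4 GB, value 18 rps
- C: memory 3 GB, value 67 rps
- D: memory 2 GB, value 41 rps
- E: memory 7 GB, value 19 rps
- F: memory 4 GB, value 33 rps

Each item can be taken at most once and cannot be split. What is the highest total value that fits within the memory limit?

141 rps

Check high-value combinations within 11 GB:
- C+D+F: memory 3+2+4=9, value 67+41+33=141
- B+C+D: memory 4+3+2=9, value 18+67+41=126
- A+C+D: memory 3+3+2=8, value 13+67+41=121
Best: 141 rps.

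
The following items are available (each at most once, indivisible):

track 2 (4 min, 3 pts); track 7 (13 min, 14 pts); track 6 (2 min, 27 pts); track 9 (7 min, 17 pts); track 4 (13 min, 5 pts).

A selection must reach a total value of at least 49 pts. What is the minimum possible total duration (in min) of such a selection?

22

Subsets with value ≥ 49, sorted by total duration:
- track 7+track 6+track 9: duration 22, value 58
- track 6+track 9+track 4: duration 22, value 49
Minimum duration: 22 min.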